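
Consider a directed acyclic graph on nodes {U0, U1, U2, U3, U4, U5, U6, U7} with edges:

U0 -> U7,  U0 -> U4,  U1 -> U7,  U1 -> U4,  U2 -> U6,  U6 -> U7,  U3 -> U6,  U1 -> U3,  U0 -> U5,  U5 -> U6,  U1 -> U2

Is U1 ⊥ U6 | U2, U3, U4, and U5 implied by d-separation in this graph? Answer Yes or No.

We examine all 6 paths between U1 and U6:
  1. U1 → U3 → U6 — U3:chain[blocks] ⇒ blocked
  2. U1 → U7 ← U0 → U5 → U6 — U7:collider[blocks]; U0:fork[open]; U5:chain[blocks] ⇒ blocked
  3. U1 → U7 ← U6 — U7:collider[blocks] ⇒ blocked
  4. U1 → U2 → U6 — U2:chain[blocks] ⇒ blocked
  5. U1 → U4 ← U0 → U7 ← U6 — U4:collider[open]; U0:fork[open]; U7:collider[blocks] ⇒ blocked
  6. U1 → U4 ← U0 → U5 → U6 — U4:collider[open]; U0:fork[open]; U5:chain[blocks] ⇒ blocked
Since every path is blocked, d-separation holds.

Yes — U1 and U6 are d-separated given {U2, U3, U4, U5}.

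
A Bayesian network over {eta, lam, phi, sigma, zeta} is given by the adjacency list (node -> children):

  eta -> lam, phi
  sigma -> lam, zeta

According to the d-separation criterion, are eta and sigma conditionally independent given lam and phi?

There is one path between eta and sigma:
Path 1: eta → lam ← sigma
  lam is a collider and lam is conditioned on, which opens it — no node blocks this path, so it is active.
Since the path eta → lam ← sigma is active, eta and sigma are not d-separated given {lam, phi}.

No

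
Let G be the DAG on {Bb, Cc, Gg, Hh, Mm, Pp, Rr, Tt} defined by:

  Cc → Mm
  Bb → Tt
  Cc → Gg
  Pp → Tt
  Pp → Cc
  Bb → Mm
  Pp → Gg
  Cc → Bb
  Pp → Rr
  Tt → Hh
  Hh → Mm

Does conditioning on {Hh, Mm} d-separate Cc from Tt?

6 paths connect Cc and Tt; each must be blocked for d-separation to hold:
Path 1: Cc → Mm ← Bb → Tt
  Mm is a collider and Mm is conditioned on, which opens it; Bb is a fork and Bb is not conditioned on — no node blocks this path, so it is active.
Path 2: Cc → Mm ← Hh ← Tt
  Hh is a chain here and Hh is conditioned on, so the path is blocked at Hh.
Path 3: Cc ← Pp → Tt
  Pp is a fork and Pp is not conditioned on — no node blocks this path, so it is active.
Path 4: Cc → Bb → Mm ← Hh ← Tt
  Hh is a chain here and Hh is conditioned on, so the path is blocked at Hh.
Path 5: Cc → Bb → Tt
  Bb is a chain and Bb is not conditioned on — no node blocks this path, so it is active.
Path 6: Cc → Gg ← Pp → Tt
  Gg is a collider here and neither Gg nor any of its descendants is conditioned on, so the collider stays closed — the path is blocked at Gg.
Because an active path exists, Cc and Tt are not d-separated.

No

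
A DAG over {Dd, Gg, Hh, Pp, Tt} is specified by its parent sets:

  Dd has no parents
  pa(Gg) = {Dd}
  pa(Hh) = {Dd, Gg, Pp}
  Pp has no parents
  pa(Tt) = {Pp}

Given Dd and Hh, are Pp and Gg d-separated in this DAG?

No

There are 2 undirected paths between Pp and Gg; checking each against the conditioning set {Dd, Hh}:
Path 1: Pp → Hh ← Gg
  Hh is a collider and Hh is conditioned on, which opens it — no node blocks this path, so it is active.
Path 2: Pp → Hh ← Dd → Gg
  Dd is a fork here and Dd is conditioned on, so the path is blocked at Dd.
At least one path is unblocked, so d-separation fails.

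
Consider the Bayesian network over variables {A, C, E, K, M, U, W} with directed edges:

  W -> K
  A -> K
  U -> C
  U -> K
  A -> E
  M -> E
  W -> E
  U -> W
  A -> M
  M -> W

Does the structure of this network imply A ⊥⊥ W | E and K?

No

We examine all 6 paths between A and W:
  1. A → M → E ← W — M:chain[open]; E:collider[open] ⇒ active
  2. A → M → W — M:chain[open] ⇒ active
  3. A → K ← U → W — K:collider[open]; U:fork[open] ⇒ active
  4. A → K ← W — K:collider[open] ⇒ active
  5. A → E ← M → W — E:collider[open]; M:fork[open] ⇒ active
  6. A → E ← W — E:collider[open] ⇒ active
At least one path is unblocked, so d-separation fails.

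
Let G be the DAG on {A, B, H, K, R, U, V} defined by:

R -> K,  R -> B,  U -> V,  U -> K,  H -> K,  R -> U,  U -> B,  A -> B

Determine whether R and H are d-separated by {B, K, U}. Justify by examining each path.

No

There are 3 undirected paths between R and H; checking each against the conditioning set {B, K, U}:
Path 1: R → K ← H
  K is a collider and K is conditioned on, which opens it — no node blocks this path, so it is active.
Path 2: R → U → K ← H
  U is a chain here and U is conditioned on, so the path is blocked at U.
Path 3: R → B ← U → K ← H
  U is a fork here and U is conditioned on, so the path is blocked at U.
At least one path is unblocked, so d-separation fails.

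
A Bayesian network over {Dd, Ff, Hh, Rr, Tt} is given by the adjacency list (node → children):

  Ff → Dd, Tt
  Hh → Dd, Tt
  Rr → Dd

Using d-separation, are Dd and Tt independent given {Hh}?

No — Dd and Tt are not d-separated given {Hh}.

Enumerating the 2 paths from Dd to Tt and testing each for blocking by {Hh}:
  1. Dd ← Hh → Tt — Hh:fork[blocks] ⇒ blocked
  2. Dd ← Ff → Tt — Ff:fork[open] ⇒ active
Since the path Dd ← Ff → Tt is active, Dd and Tt are not d-separated given {Hh}.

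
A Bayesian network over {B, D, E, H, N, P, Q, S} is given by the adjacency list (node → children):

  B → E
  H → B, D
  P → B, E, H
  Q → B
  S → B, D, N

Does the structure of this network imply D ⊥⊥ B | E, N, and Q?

There are 4 undirected paths between D and B; checking each against the conditioning set {E, N, Q}:
Path 1: D ← S → B
  S is a fork and S is not conditioned on — no node blocks this path, so it is active.
Path 2: D ← H → B
  H is a fork and H is not conditioned on — no node blocks this path, so it is active.
Path 3: D ← H ← P → B
  H is a chain and H is not conditioned on; P is a fork and P is not conditioned on — no node blocks this path, so it is active.
Path 4: D ← H ← P → E ← B
  H is a chain and H is not conditioned on; P is a fork and P is not conditioned on; E is a collider and E is conditioned on, which opens it — no node blocks this path, so it is active.
Because an active path exists, D and B are not d-separated.

No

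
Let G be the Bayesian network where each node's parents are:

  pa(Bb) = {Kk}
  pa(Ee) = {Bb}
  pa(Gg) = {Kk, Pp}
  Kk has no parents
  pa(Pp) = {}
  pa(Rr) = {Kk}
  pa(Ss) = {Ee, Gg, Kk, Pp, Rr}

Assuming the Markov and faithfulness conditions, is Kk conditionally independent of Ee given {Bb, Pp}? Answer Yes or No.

Yes — Kk and Ee are d-separated given {Bb, Pp}.

There are 5 undirected paths between Kk and Ee; checking each against the conditioning set {Bb, Pp}:
Path 1: Kk → Ss ← Ee
  Ss is a collider here and neither Ss nor any of its descendants is conditioned on, so the collider stays closed — the path is blocked at Ss.
Path 2: Kk → Bb → Ee
  Bb is a chain here and Bb is conditioned on, so the path is blocked at Bb.
Path 3: Kk → Gg → Ss ← Ee
  Ss is a collider here and neither Ss nor any of its descendants is conditioned on, so the collider stays closed — the path is blocked at Ss.
Path 4: Kk → Gg ← Pp → Ss ← Ee
  Gg is a collider here and neither Gg nor any of its descendants is conditioned on, so the collider stays closed — the path is blocked at Gg.
Path 5: Kk → Rr → Ss ← Ee
  Ss is a collider here and neither Ss nor any of its descendants is conditioned on, so the collider stays closed — the path is blocked at Ss.
Since every path is blocked, d-separation holds.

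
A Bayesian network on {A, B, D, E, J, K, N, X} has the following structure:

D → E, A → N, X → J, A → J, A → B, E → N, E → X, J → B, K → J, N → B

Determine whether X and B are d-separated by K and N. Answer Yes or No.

We examine all 6 paths between X and B:
Path 1: X → J → B
  J is a chain and J is not conditioned on — no node blocks this path, so it is active.
Path 2: X → J ← A → B
  J is a collider here and neither J nor any of its descendants is conditioned on, so the collider stays closed — the path is blocked at J.
Path 3: X → J ← A → N → B
  J is a collider here and neither J nor any of its descendants is conditioned on, so the collider stays closed — the path is blocked at J.
Path 4: X ← E → N → B
  N is a chain here and N is conditioned on, so the path is blocked at N.
Path 5: X ← E → N ← A → B
  E is a fork and E is not conditioned on; N is a collider and N is conditioned on, which opens it; A is a fork and A is not conditioned on — no node blocks this path, so it is active.
Path 6: X ← E → N ← A → J → B
  E is a fork and E is not conditioned on; N is a collider and N is conditioned on, which opens it; A is a fork and A is not conditioned on; J is a chain and J is not conditioned on — no node blocks this path, so it is active.
Because an active path exists, X and B are not d-separated.

No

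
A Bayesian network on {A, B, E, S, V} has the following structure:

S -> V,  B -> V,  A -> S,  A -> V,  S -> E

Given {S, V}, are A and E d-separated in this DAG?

Yes

There are 2 undirected paths between A and E; checking each against the conditioning set {S, V}:
  1. A → V ← S → E — V:collider[open]; S:fork[blocks] ⇒ blocked
  2. A → S → E — S:chain[blocks] ⇒ blocked
Since every path is blocked, d-separation holds.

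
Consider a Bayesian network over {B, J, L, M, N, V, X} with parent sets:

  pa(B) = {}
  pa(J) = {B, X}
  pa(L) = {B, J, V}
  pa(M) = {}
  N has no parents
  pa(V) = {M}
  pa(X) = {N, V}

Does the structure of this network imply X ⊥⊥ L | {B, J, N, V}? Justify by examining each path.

Yes

There are 3 undirected paths between X and L; checking each against the conditioning set {B, J, N, V}:
Path 1: X → J → L
  J is a chain here and J is conditioned on, so the path is blocked at J.
Path 2: X → J ← B → L
  B is a fork here and B is conditioned on, so the path is blocked at B.
Path 3: X ← V → L
  V is a fork here and V is conditioned on, so the path is blocked at V.
Every path is blocked, so X and L are d-separated given {B, J, N, V}.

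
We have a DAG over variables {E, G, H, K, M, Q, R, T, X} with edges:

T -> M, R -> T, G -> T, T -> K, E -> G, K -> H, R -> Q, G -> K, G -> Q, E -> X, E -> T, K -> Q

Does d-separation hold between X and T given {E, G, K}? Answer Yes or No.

Enumerating the 6 paths from X to T and testing each for blocking by {E, G, K}:
Path 1: X ← E → G → K ← T
  E is a fork here and E is conditioned on, so the path is blocked at E.
Path 2: X ← E → G → K → Q ← R → T
  E is a fork here and E is conditioned on, so the path is blocked at E.
Path 3: X ← E → G → T
  E is a fork here and E is conditioned on, so the path is blocked at E.
Path 4: X ← E → G → Q ← K ← T
  E is a fork here and E is conditioned on, so the path is blocked at E.
Path 5: X ← E → G → Q ← R → T
  E is a fork here and E is conditioned on, so the path is blocked at E.
Path 6: X ← E → T
  E is a fork here and E is conditioned on, so the path is blocked at E.
Every path is blocked, so X and T are d-separated given {E, G, K}.

Yes — X and T are d-separated given {E, G, K}.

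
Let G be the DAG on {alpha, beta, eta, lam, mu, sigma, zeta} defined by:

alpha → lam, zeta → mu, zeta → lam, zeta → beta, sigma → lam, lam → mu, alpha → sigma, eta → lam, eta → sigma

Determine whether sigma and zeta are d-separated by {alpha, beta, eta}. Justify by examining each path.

We examine all 6 paths between sigma and zeta:
Path 1: sigma ← alpha → lam → mu ← zeta
  alpha is a fork here and alpha is conditioned on, so the path is blocked at alpha.
Path 2: sigma ← alpha → lam ← zeta
  alpha is a fork here and alpha is conditioned on, so the path is blocked at alpha.
Path 3: sigma → lam → mu ← zeta
  mu is a collider here and neither mu nor any of its descendants is conditioned on, so the collider stays closed — the path is blocked at mu.
Path 4: sigma → lam ← zeta
  lam is a collider here and neither lam nor any of its descendants is conditioned on, so the collider stays closed — the path is blocked at lam.
Path 5: sigma ← eta → lam → mu ← zeta
  eta is a fork here and eta is conditioned on, so the path is blocked at eta.
Path 6: sigma ← eta → lam ← zeta
  eta is a fork here and eta is conditioned on, so the path is blocked at eta.
Since every path is blocked, d-separation holds.

Yes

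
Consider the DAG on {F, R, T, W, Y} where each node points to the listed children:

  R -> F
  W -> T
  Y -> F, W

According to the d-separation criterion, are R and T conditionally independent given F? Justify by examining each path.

There is one path between R and T:
  1. R → F ← Y → W → T — F:collider[open]; Y:fork[open]; W:chain[open] ⇒ active
Because an active path exists, R and T are not d-separated.

No — R and T are not d-separated given {F}.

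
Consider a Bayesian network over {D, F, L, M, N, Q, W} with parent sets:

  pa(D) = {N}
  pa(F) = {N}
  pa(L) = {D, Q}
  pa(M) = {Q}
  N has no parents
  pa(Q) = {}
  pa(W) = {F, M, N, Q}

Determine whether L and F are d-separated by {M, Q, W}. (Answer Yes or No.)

We examine all 6 paths between L and F:
Path 1: L ← Q → W ← F
  Q is a fork here and Q is conditioned on, so the path is blocked at Q.
Path 2: L ← Q → W ← N → F
  Q is a fork here and Q is conditioned on, so the path is blocked at Q.
Path 3: L ← Q → M → W ← F
  Q is a fork here and Q is conditioned on, so the path is blocked at Q.
Path 4: L ← Q → M → W ← N → F
  Q is a fork here and Q is conditioned on, so the path is blocked at Q.
Path 5: L ← D ← N → F
  D is a chain and D is not conditioned on; N is a fork and N is not conditioned on — no node blocks this path, so it is active.
Path 6: L ← D ← N → W ← F
  D is a chain and D is not conditioned on; N is a fork and N is not conditioned on; W is a collider and W is conditioned on, which opens it — no node blocks this path, so it is active.
Because an active path exists, L and F are not d-separated.

No — L and F are not d-separated given {M, Q, W}.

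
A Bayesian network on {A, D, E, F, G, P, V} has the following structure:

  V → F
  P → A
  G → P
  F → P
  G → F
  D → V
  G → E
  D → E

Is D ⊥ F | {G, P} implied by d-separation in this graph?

No

3 paths connect D and F; each must be blocked for d-separation to hold:
Path 1: D → V → F
  V is a chain and V is not conditioned on — no node blocks this path, so it is active.
Path 2: D → E ← G → P ← F
  E is a collider here and neither E nor any of its descendants is conditioned on, so the collider stays closed — the path is blocked at E.
Path 3: D → E ← G → F
  E is a collider here and neither E nor any of its descendants is conditioned on, so the collider stays closed — the path is blocked at E.
At least one path is unblocked, so d-separation fails.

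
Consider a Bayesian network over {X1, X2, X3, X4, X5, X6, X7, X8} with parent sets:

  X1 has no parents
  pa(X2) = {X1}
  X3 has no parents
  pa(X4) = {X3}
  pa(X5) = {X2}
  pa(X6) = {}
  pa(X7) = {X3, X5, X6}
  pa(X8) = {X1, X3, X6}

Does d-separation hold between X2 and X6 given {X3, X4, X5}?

Enumerating the 4 paths from X2 to X6 and testing each for blocking by {X3, X4, X5}:
  1. X2 ← X1 → X8 ← X3 → X7 ← X6 — X1:fork[open]; X8:collider[blocks]; X3:fork[blocks]; X7:collider[blocks] ⇒ blocked
  2. X2 ← X1 → X8 ← X6 — X1:fork[open]; X8:collider[blocks] ⇒ blocked
  3. X2 → X5 → X7 ← X3 → X8 ← X6 — X5:chain[blocks]; X7:collider[blocks]; X3:fork[blocks]; X8:collider[blocks] ⇒ blocked
  4. X2 → X5 → X7 ← X6 — X5:chain[blocks]; X7:collider[blocks] ⇒ blocked
Every path is blocked, so X2 and X6 are d-separated given {X3, X4, X5}.

Yes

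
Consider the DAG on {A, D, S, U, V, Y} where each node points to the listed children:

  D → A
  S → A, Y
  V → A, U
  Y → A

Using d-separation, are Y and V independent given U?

There are 2 undirected paths between Y and V; checking each against the conditioning set {U}:
Path 1: Y → A ← V
  A is a collider here and neither A nor any of its descendants is conditioned on, so the collider stays closed — the path is blocked at A.
Path 2: Y ← S → A ← V
  A is a collider here and neither A nor any of its descendants is conditioned on, so the collider stays closed — the path is blocked at A.
All paths are blocked; Y ⊥ V | {U} holds.

Yes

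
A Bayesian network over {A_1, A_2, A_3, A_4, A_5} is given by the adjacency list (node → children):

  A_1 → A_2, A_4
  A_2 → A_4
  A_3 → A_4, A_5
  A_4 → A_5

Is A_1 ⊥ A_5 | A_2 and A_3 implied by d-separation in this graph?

4 paths connect A_1 and A_5; each must be blocked for d-separation to hold:
Path 1: A_1 → A_4 ← A_3 → A_5
  A_4 is a collider here and neither A_4 nor any of its descendants is conditioned on, so the collider stays closed — the path is blocked at A_4.
Path 2: A_1 → A_4 → A_5
  A_4 is a chain and A_4 is not conditioned on — no node blocks this path, so it is active.
Path 3: A_1 → A_2 → A_4 ← A_3 → A_5
  A_2 is a chain here and A_2 is conditioned on, so the path is blocked at A_2.
Path 4: A_1 → A_2 → A_4 → A_5
  A_2 is a chain here and A_2 is conditioned on, so the path is blocked at A_2.
Since the path A_1 → A_4 → A_5 is active, A_1 and A_5 are not d-separated given {A_2, A_3}.

No — A_1 and A_5 are not d-separated given {A_2, A_3}.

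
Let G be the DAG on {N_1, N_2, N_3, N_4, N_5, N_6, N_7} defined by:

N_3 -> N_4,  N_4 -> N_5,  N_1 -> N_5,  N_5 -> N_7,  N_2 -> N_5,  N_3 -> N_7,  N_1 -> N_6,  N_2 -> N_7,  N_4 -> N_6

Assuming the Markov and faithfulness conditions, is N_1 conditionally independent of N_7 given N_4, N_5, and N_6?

No

There are 6 undirected paths between N_1 and N_7; checking each against the conditioning set {N_4, N_5, N_6}:
Path 1: N_1 → N_6 ← N_4 → N_5 → N_7
  N_4 is a fork here and N_4 is conditioned on, so the path is blocked at N_4.
Path 2: N_1 → N_6 ← N_4 → N_5 ← N_2 → N_7
  N_4 is a fork here and N_4 is conditioned on, so the path is blocked at N_4.
Path 3: N_1 → N_6 ← N_4 ← N_3 → N_7
  N_4 is a chain here and N_4 is conditioned on, so the path is blocked at N_4.
Path 4: N_1 → N_5 → N_7
  N_5 is a chain here and N_5 is conditioned on, so the path is blocked at N_5.
Path 5: N_1 → N_5 ← N_4 ← N_3 → N_7
  N_4 is a chain here and N_4 is conditioned on, so the path is blocked at N_4.
Path 6: N_1 → N_5 ← N_2 → N_7
  N_5 is a collider and N_5 is conditioned on, which opens it; N_2 is a fork and N_2 is not conditioned on — no node blocks this path, so it is active.
At least one path is unblocked, so d-separation fails.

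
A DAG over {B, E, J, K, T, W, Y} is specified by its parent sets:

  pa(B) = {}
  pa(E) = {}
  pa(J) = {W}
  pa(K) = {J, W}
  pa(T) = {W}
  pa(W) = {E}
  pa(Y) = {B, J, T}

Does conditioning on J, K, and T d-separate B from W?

We examine all 3 paths between B and W:
  1. B → Y ← T ← W — Y:collider[blocks]; T:chain[blocks] ⇒ blocked
  2. B → Y ← J ← W — Y:collider[blocks]; J:chain[blocks] ⇒ blocked
  3. B → Y ← J → K ← W — Y:collider[blocks]; J:fork[blocks]; K:collider[open] ⇒ blocked
Every path is blocked, so B and W are d-separated given {J, K, T}.

Yes — B and W are d-separated given {J, K, T}.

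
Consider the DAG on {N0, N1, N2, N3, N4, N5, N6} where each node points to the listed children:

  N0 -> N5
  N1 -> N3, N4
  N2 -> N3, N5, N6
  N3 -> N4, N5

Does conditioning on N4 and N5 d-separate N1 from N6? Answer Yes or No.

No

We examine all 4 paths between N1 and N6:
Path 1: N1 → N3 → N5 ← N2 → N6
  N3 is a chain and N3 is not conditioned on; N5 is a collider and N5 is conditioned on, which opens it; N2 is a fork and N2 is not conditioned on — no node blocks this path, so it is active.
Path 2: N1 → N3 ← N2 → N6
  N3 is a collider and its descendant N5 is conditioned on, which opens it; N2 is a fork and N2 is not conditioned on — no node blocks this path, so it is active.
Path 3: N1 → N4 ← N3 → N5 ← N2 → N6
  N4 is a collider and N4 is conditioned on, which opens it; N3 is a fork and N3 is not conditioned on; N5 is a collider and N5 is conditioned on, which opens it; N2 is a fork and N2 is not conditioned on — no node blocks this path, so it is active.
Path 4: N1 → N4 ← N3 ← N2 → N6
  N4 is a collider and N4 is conditioned on, which opens it; N3 is a chain and N3 is not conditioned on; N2 is a fork and N2 is not conditioned on — no node blocks this path, so it is active.
At least one path is unblocked, so d-separation fails.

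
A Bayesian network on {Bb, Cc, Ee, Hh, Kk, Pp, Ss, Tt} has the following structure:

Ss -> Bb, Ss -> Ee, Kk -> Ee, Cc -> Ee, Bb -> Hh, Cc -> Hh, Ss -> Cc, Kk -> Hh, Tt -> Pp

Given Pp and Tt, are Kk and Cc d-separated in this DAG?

6 paths connect Kk and Cc; each must be blocked for d-separation to hold:
Path 1: Kk → Hh ← Cc
  Hh is a collider here and neither Hh nor any of its descendants is conditioned on, so the collider stays closed — the path is blocked at Hh.
Path 2: Kk → Hh ← Bb ← Ss → Cc
  Hh is a collider here and neither Hh nor any of its descendants is conditioned on, so the collider stays closed — the path is blocked at Hh.
Path 3: Kk → Hh ← Bb ← Ss → Ee ← Cc
  Hh is a collider here and neither Hh nor any of its descendants is conditioned on, so the collider stays closed — the path is blocked at Hh.
Path 4: Kk → Ee ← Cc
  Ee is a collider here and neither Ee nor any of its descendants is conditioned on, so the collider stays closed — the path is blocked at Ee.
Path 5: Kk → Ee ← Ss → Cc
  Ee is a collider here and neither Ee nor any of its descendants is conditioned on, so the collider stays closed — the path is blocked at Ee.
Path 6: Kk → Ee ← Ss → Bb → Hh ← Cc
  Ee is a collider here and neither Ee nor any of its descendants is conditioned on, so the collider stays closed — the path is blocked at Ee.
Since every path is blocked, d-separation holds.

Yes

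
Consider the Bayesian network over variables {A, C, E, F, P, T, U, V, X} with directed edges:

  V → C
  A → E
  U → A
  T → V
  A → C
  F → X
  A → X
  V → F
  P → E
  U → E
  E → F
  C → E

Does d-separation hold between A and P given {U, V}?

Yes

6 paths connect A and P; each must be blocked for d-separation to hold:
  1. A ← U → E ← P — U:fork[blocks]; E:collider[blocks] ⇒ blocked
  2. A → E ← P — E:collider[blocks] ⇒ blocked
  3. A → X ← F ← E ← P — X:collider[blocks]; F:chain[open]; E:chain[open] ⇒ blocked
  4. A → X ← F ← V → C → E ← P — X:collider[blocks]; F:chain[open]; V:fork[blocks]; C:chain[open]; E:collider[blocks] ⇒ blocked
  5. A → C → E ← P — C:chain[open]; E:collider[blocks] ⇒ blocked
  6. A → C ← V → F ← E ← P — C:collider[blocks]; V:fork[blocks]; F:collider[blocks]; E:chain[open] ⇒ blocked
All paths are blocked; A ⊥ P | {U, V} holds.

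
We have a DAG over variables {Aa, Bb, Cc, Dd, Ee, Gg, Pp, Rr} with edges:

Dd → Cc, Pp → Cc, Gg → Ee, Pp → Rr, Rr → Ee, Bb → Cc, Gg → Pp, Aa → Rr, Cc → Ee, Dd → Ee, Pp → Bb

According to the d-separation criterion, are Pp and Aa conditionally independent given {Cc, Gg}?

We examine all 6 paths between Pp and Aa:
Path 1: Pp → Rr ← Aa
  Rr is a collider here and neither Rr nor any of its descendants is conditioned on, so the collider stays closed — the path is blocked at Rr.
Path 2: Pp → Bb → Cc ← Dd → Ee ← Rr ← Aa
  Ee is a collider here and neither Ee nor any of its descendants is conditioned on, so the collider stays closed — the path is blocked at Ee.
Path 3: Pp → Bb → Cc → Ee ← Rr ← Aa
  Cc is a chain here and Cc is conditioned on, so the path is blocked at Cc.
Path 4: Pp ← Gg → Ee ← Rr ← Aa
  Gg is a fork here and Gg is conditioned on, so the path is blocked at Gg.
Path 5: Pp → Cc ← Dd → Ee ← Rr ← Aa
  Ee is a collider here and neither Ee nor any of its descendants is conditioned on, so the collider stays closed — the path is blocked at Ee.
Path 6: Pp → Cc → Ee ← Rr ← Aa
  Cc is a chain here and Cc is conditioned on, so the path is blocked at Cc.
Since every path is blocked, d-separation holds.

Yes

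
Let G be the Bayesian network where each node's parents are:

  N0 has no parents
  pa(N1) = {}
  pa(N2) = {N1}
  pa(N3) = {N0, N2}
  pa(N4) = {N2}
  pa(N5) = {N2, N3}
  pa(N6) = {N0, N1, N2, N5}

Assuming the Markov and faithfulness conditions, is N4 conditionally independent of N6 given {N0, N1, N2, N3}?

6 paths connect N4 and N6; each must be blocked for d-separation to hold:
Path 1: N4 ← N2 ← N1 → N6
  N2 is a chain here and N2 is conditioned on, so the path is blocked at N2.
Path 2: N4 ← N2 → N5 → N6
  N2 is a fork here and N2 is conditioned on, so the path is blocked at N2.
Path 3: N4 ← N2 → N5 ← N3 ← N0 → N6
  N2 is a fork here and N2 is conditioned on, so the path is blocked at N2.
Path 4: N4 ← N2 → N6
  N2 is a fork here and N2 is conditioned on, so the path is blocked at N2.
Path 5: N4 ← N2 → N3 → N5 → N6
  N2 is a fork here and N2 is conditioned on, so the path is blocked at N2.
Path 6: N4 ← N2 → N3 ← N0 → N6
  N2 is a fork here and N2 is conditioned on, so the path is blocked at N2.
Every path is blocked, so N4 and N6 are d-separated given {N0, N1, N2, N3}.

Yes — N4 and N6 are d-separated given {N0, N1, N2, N3}.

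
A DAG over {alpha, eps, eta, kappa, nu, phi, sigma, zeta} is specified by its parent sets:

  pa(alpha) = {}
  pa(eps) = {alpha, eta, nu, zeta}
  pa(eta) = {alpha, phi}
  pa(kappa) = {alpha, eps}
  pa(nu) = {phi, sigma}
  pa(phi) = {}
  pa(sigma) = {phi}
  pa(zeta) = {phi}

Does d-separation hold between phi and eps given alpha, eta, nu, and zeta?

Yes — phi and eps are d-separated given {alpha, eta, nu, zeta}.

6 paths connect phi and eps; each must be blocked for d-separation to hold:
Path 1: phi → zeta → eps
  zeta is a chain here and zeta is conditioned on, so the path is blocked at zeta.
Path 2: phi → nu → eps
  nu is a chain here and nu is conditioned on, so the path is blocked at nu.
Path 3: phi → sigma → nu → eps
  nu is a chain here and nu is conditioned on, so the path is blocked at nu.
Path 4: phi → eta → eps
  eta is a chain here and eta is conditioned on, so the path is blocked at eta.
Path 5: phi → eta ← alpha → kappa ← eps
  alpha is a fork here and alpha is conditioned on, so the path is blocked at alpha.
Path 6: phi → eta ← alpha → eps
  alpha is a fork here and alpha is conditioned on, so the path is blocked at alpha.
All paths are blocked; phi ⊥ eps | {alpha, eta, nu, zeta} holds.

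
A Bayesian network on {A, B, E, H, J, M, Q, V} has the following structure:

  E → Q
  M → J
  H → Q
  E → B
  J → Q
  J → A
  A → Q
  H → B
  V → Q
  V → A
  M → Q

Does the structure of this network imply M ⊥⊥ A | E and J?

Yes

Enumerating the 6 paths from M to A and testing each for blocking by {E, J}:
Path 1: M → J → Q ← A
  J is a chain here and J is conditioned on, so the path is blocked at J.
Path 2: M → J → Q ← V → A
  J is a chain here and J is conditioned on, so the path is blocked at J.
Path 3: M → J → A
  J is a chain here and J is conditioned on, so the path is blocked at J.
Path 4: M → Q ← J → A
  Q is a collider here and neither Q nor any of its descendants is conditioned on, so the collider stays closed — the path is blocked at Q.
Path 5: M → Q ← A
  Q is a collider here and neither Q nor any of its descendants is conditioned on, so the collider stays closed — the path is blocked at Q.
Path 6: M → Q ← V → A
  Q is a collider here and neither Q nor any of its descendants is conditioned on, so the collider stays closed — the path is blocked at Q.
Every path is blocked, so M and A are d-separated given {E, J}.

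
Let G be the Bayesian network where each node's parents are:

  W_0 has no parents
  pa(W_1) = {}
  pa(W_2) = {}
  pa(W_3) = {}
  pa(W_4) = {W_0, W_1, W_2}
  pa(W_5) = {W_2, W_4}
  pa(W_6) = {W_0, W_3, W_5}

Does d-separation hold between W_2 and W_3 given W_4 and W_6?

No

Enumerating the 4 paths from W_2 to W_3 and testing each for blocking by {W_4, W_6}:
Path 1: W_2 → W_4 ← W_0 → W_6 ← W_3
  W_4 is a collider and W_4 is conditioned on, which opens it; W_0 is a fork and W_0 is not conditioned on; W_6 is a collider and W_6 is conditioned on, which opens it — no node blocks this path, so it is active.
Path 2: W_2 → W_4 → W_5 → W_6 ← W_3
  W_4 is a chain here and W_4 is conditioned on, so the path is blocked at W_4.
Path 3: W_2 → W_5 → W_6 ← W_3
  W_5 is a chain and W_5 is not conditioned on; W_6 is a collider and W_6 is conditioned on, which opens it — no node blocks this path, so it is active.
Path 4: W_2 → W_5 ← W_4 ← W_0 → W_6 ← W_3
  W_4 is a chain here and W_4 is conditioned on, so the path is blocked at W_4.
Since the path W_2 → W_4 ← W_0 → W_6 ← W_3 is active, W_2 and W_3 are not d-separated given {W_4, W_6}.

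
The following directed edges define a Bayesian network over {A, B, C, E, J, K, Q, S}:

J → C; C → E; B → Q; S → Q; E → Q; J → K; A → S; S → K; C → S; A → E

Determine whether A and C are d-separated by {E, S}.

No — A and C are not d-separated given {E, S}.

Enumerating the 6 paths from A to C and testing each for blocking by {E, S}:
Path 1: A → E ← C
  E is a collider and E is conditioned on, which opens it — no node blocks this path, so it is active.
Path 2: A → E → Q ← S ← C
  E is a chain here and E is conditioned on, so the path is blocked at E.
Path 3: A → E → Q ← S → K ← J → C
  E is a chain here and E is conditioned on, so the path is blocked at E.
Path 4: A → S ← C
  S is a collider and S is conditioned on, which opens it — no node blocks this path, so it is active.
Path 5: A → S → Q ← E ← C
  S is a chain here and S is conditioned on, so the path is blocked at S.
Path 6: A → S → K ← J → C
  S is a chain here and S is conditioned on, so the path is blocked at S.
At least one path is unblocked, so d-separation fails.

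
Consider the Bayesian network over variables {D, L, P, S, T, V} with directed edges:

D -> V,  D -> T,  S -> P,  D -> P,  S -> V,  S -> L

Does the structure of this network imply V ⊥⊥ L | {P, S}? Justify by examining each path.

We examine all 2 paths between V and L:
  1. V ← S → L — S:fork[blocks] ⇒ blocked
  2. V ← D → P ← S → L — D:fork[open]; P:collider[open]; S:fork[blocks] ⇒ blocked
All paths are blocked; V ⊥ L | {P, S} holds.

Yes — V and L are d-separated given {P, S}.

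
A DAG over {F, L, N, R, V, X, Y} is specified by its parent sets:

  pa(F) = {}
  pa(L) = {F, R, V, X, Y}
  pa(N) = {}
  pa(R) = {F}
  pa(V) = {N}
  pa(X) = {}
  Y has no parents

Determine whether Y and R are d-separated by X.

Yes

2 paths connect Y and R; each must be blocked for d-separation to hold:
  1. Y → L ← F → R — L:collider[blocks]; F:fork[open] ⇒ blocked
  2. Y → L ← R — L:collider[blocks] ⇒ blocked
All paths are blocked; Y ⊥ R | {X} holds.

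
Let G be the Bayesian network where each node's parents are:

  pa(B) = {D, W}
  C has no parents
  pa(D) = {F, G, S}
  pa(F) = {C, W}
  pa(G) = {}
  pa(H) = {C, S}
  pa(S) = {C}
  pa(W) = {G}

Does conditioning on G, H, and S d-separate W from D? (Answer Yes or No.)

We examine all 5 paths between W and D:
Path 1: W → B ← D
  B is a collider here and neither B nor any of its descendants is conditioned on, so the collider stays closed — the path is blocked at B.
Path 2: W ← G → D
  G is a fork here and G is conditioned on, so the path is blocked at G.
Path 3: W → F ← C → S → D
  F is a collider here and neither F nor any of its descendants is conditioned on, so the collider stays closed — the path is blocked at F.
Path 4: W → F ← C → H ← S → D
  F is a collider here and neither F nor any of its descendants is conditioned on, so the collider stays closed — the path is blocked at F.
Path 5: W → F → D
  F is a chain and F is not conditioned on — no node blocks this path, so it is active.
Because an active path exists, W and D are not d-separated.

No — W and D are not d-separated given {G, H, S}.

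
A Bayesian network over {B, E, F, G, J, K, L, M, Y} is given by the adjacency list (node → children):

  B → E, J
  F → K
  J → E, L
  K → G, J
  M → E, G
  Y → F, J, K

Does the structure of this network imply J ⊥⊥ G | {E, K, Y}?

5 paths connect J and G; each must be blocked for d-separation to hold:
Path 1: J ← B → E ← M → G
  B is a fork and B is not conditioned on; E is a collider and E is conditioned on, which opens it; M is a fork and M is not conditioned on — no node blocks this path, so it is active.
Path 2: J ← Y → F → K → G
  Y is a fork here and Y is conditioned on, so the path is blocked at Y.
Path 3: J ← Y → K → G
  Y is a fork here and Y is conditioned on, so the path is blocked at Y.
Path 4: J → E ← M → G
  E is a collider and E is conditioned on, which opens it; M is a fork and M is not conditioned on — no node blocks this path, so it is active.
Path 5: J ← K → G
  K is a fork here and K is conditioned on, so the path is blocked at K.
Because an active path exists, J and G are not d-separated.

No — J and G are not d-separated given {E, K, Y}.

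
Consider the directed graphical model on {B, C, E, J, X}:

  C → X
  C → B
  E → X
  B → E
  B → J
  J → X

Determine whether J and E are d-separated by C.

There are 4 undirected paths between J and E; checking each against the conditioning set {C}:
  1. J → X ← C → B → E — X:collider[blocks]; C:fork[blocks]; B:chain[open] ⇒ blocked
  2. J → X ← E — X:collider[blocks] ⇒ blocked
  3. J ← B ← C → X ← E — B:chain[open]; C:fork[blocks]; X:collider[blocks] ⇒ blocked
  4. J ← B → E — B:fork[open] ⇒ active
Since the path J ← B → E is active, J and E are not d-separated given {C}.

No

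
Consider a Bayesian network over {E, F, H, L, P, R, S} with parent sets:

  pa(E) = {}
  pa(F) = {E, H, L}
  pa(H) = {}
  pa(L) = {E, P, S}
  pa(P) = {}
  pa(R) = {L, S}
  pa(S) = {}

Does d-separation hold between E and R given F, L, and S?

Yes — E and R are d-separated given {F, L, S}.

There are 4 undirected paths between E and R; checking each against the conditioning set {F, L, S}:
  1. E → F ← L → R — F:collider[open]; L:fork[blocks] ⇒ blocked
  2. E → F ← L ← S → R — F:collider[open]; L:chain[blocks]; S:fork[blocks] ⇒ blocked
  3. E → L → R — L:chain[blocks] ⇒ blocked
  4. E → L ← S → R — L:collider[open]; S:fork[blocks] ⇒ blocked
All paths are blocked; E ⊥ R | {F, L, S} holds.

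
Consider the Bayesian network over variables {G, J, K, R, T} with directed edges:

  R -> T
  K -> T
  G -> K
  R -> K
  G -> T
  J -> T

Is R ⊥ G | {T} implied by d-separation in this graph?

No

4 paths connect R and G; each must be blocked for d-separation to hold:
  1. R → K ← G — K:collider[open] ⇒ active
  2. R → K → T ← G — K:chain[open]; T:collider[open] ⇒ active
  3. R → T ← K ← G — T:collider[open]; K:chain[open] ⇒ active
  4. R → T ← G — T:collider[open] ⇒ active
Because an active path exists, R and G are not d-separated.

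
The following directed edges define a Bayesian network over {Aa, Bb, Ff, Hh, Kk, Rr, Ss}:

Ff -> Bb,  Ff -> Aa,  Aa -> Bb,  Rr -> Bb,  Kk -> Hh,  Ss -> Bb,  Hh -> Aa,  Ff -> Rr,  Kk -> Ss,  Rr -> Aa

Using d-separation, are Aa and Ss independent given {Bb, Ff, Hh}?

6 paths connect Aa and Ss; each must be blocked for d-separation to hold:
Path 1: Aa ← Ff → Bb ← Ss
  Ff is a fork here and Ff is conditioned on, so the path is blocked at Ff.
Path 2: Aa ← Ff → Rr → Bb ← Ss
  Ff is a fork here and Ff is conditioned on, so the path is blocked at Ff.
Path 3: Aa ← Hh ← Kk → Ss
  Hh is a chain here and Hh is conditioned on, so the path is blocked at Hh.
Path 4: Aa → Bb ← Ss
  Bb is a collider and Bb is conditioned on, which opens it — no node blocks this path, so it is active.
Path 5: Aa ← Rr ← Ff → Bb ← Ss
  Ff is a fork here and Ff is conditioned on, so the path is blocked at Ff.
Path 6: Aa ← Rr → Bb ← Ss
  Rr is a fork and Rr is not conditioned on; Bb is a collider and Bb is conditioned on, which opens it — no node blocks this path, so it is active.
At least one path is unblocked, so d-separation fails.

No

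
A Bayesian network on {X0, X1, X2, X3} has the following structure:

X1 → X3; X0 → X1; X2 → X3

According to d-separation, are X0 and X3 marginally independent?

No

Only one path connects X0 and X3:
Path 1: X0 → X1 → X3
  X1 is a chain and X1 is not conditioned on — no node blocks this path, so it is active.
Because an active path exists, X0 and X3 are not d-separated.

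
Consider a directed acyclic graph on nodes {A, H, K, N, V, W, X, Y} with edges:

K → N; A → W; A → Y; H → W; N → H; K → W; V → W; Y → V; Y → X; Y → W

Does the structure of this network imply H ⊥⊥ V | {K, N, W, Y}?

No

There are 6 undirected paths between H and V; checking each against the conditioning set {K, N, W, Y}:
Path 1: H → W ← Y → V
  Y is a fork here and Y is conditioned on, so the path is blocked at Y.
Path 2: H → W ← A → Y → V
  Y is a chain here and Y is conditioned on, so the path is blocked at Y.
Path 3: H → W ← V
  W is a collider and W is conditioned on, which opens it — no node blocks this path, so it is active.
Path 4: H ← N ← K → W ← Y → V
  N is a chain here and N is conditioned on, so the path is blocked at N.
Path 5: H ← N ← K → W ← A → Y → V
  N is a chain here and N is conditioned on, so the path is blocked at N.
Path 6: H ← N ← K → W ← V
  N is a chain here and N is conditioned on, so the path is blocked at N.
Since the path H → W ← V is active, H and V are not d-separated given {K, N, W, Y}.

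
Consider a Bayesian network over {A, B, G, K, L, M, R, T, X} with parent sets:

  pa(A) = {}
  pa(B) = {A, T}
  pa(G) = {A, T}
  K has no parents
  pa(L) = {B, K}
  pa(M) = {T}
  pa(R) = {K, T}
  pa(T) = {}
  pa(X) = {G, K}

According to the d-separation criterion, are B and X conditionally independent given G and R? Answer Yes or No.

We examine all 6 paths between B and X:
Path 1: B ← T → G → X
  G is a chain here and G is conditioned on, so the path is blocked at G.
Path 2: B ← T → R ← K → X
  T is a fork and T is not conditioned on; R is a collider and R is conditioned on, which opens it; K is a fork and K is not conditioned on — no node blocks this path, so it is active.
Path 3: B → L ← K → X
  L is a collider here and neither L nor any of its descendants is conditioned on, so the collider stays closed — the path is blocked at L.
Path 4: B → L ← K → R ← T → G → X
  L is a collider here and neither L nor any of its descendants is conditioned on, so the collider stays closed — the path is blocked at L.
Path 5: B ← A → G ← T → R ← K → X
  A is a fork and A is not conditioned on; G is a collider and G is conditioned on, which opens it; T is a fork and T is not conditioned on; R is a collider and R is conditioned on, which opens it; K is a fork and K is not conditioned on — no node blocks this path, so it is active.
Path 6: B ← A → G → X
  G is a chain here and G is conditioned on, so the path is blocked at G.
Since the path B ← T → R ← K → X is active, B and X are not d-separated given {G, R}.

No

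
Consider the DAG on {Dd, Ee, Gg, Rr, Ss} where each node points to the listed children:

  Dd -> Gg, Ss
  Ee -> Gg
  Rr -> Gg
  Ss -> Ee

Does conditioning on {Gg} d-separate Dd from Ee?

No

We examine all 2 paths between Dd and Ee:
  1. Dd → Ss → Ee — Ss:chain[open] ⇒ active
  2. Dd → Gg ← Ee — Gg:collider[open] ⇒ active
At least one path is unblocked, so d-separation fails.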